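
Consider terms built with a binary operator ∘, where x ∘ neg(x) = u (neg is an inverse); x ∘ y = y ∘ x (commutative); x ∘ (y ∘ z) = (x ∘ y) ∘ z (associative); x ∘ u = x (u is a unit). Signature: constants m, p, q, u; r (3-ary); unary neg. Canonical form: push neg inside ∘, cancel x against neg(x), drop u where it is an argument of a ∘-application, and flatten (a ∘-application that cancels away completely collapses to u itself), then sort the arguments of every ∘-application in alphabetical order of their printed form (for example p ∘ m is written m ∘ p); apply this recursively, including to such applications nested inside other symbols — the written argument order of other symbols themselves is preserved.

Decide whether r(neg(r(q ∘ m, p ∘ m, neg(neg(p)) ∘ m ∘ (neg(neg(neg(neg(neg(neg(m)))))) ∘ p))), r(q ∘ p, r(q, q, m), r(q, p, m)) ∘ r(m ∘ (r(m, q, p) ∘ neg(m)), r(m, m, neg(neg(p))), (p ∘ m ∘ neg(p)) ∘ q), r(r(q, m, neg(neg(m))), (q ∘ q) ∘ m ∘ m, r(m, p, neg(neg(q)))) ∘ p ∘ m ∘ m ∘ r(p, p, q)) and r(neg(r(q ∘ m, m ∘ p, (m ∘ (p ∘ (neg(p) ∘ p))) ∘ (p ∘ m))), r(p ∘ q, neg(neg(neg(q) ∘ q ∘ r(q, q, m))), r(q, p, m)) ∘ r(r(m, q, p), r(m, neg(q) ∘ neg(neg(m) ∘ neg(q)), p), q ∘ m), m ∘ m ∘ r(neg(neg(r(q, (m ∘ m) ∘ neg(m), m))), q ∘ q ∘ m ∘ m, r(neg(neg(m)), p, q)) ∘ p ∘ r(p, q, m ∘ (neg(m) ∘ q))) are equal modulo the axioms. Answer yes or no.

Left:  r(neg(r(q ∘ m, p ∘ m, neg(neg(p)) ∘ m ∘ (neg(neg(neg(neg(neg(neg(m)))))) ∘ p))), r(q ∘ p, r(q, q, m), r(q, p, m)) ∘ r(m ∘ (r(m, q, p) ∘ neg(m)), r(m, m, neg(neg(p))), (p ∘ m ∘ neg(p)) ∘ q), r(r(q, m, neg(neg(m))), (q ∘ q) ∘ m ∘ m, r(m, p, neg(neg(q)))) ∘ p ∘ m ∘ m ∘ r(p, p, q))
  Work inside:  r(q ∘ p, r(q, q, m), r(q, p, m)) ∘ r(m ∘ (r(m, q, p) ∘ neg(m)), r(m, m, neg(neg(p))), (p ∘ m ∘ neg(p)) ∘ q)
  Push neg inside:  distribute neg over ∘ and collapse double neg
  Combine occurrences:  r(p ∘ q, r(q, q, m), r(q, p, m)) ∘ r(r(m, q, p), r(m, m, p), m ∘ q)
  Rebuild:  r(neg(r(m ∘ q, m ∘ p, m ∘ m ∘ p ∘ p)), r(p ∘ q, r(q, q, m), r(q, p, m)) ∘ r(r(m, q, p), r(m, m, p), m ∘ q), m ∘ m ∘ p ∘ r(p, p, q) ∘ r(r(q, m, m), m ∘ m ∘ q ∘ q, r(m, p, q)))
Right:  r(neg(r(q ∘ m, m ∘ p, (m ∘ (p ∘ (neg(p) ∘ p))) ∘ (p ∘ m))), r(p ∘ q, neg(neg(neg(q) ∘ q ∘ r(q, q, m))), r(q, p, m)) ∘ r(r(m, q, p), r(m, neg(q) ∘ neg(neg(m) ∘ neg(q)), p), q ∘ m), m ∘ m ∘ r(neg(neg(r(q, (m ∘ m) ∘ neg(m), m))), q ∘ q ∘ m ∘ m, r(neg(neg(m)), p, q)) ∘ p ∘ r(p, q, m ∘ (neg(m) ∘ q)))
  Focus inside:  r(p ∘ q, neg(neg(neg(q) ∘ q ∘ r(q, q, m))), r(q, p, m)) ∘ r(r(m, q, p), r(m, neg(q) ∘ neg(neg(m) ∘ neg(q)), p), q ∘ m)
  Push neg inside:  distribute neg over ∘ and collapse double neg
  Combine occurrences:  r(p ∘ q, r(q, q, m), r(q, p, m)) ∘ r(r(m, q, p), r(m, m, p), m ∘ q)
  Put back:  r(neg(r(m ∘ q, m ∘ p, m ∘ m ∘ p ∘ p)), r(p ∘ q, r(q, q, m), r(q, p, m)) ∘ r(r(m, q, p), r(m, m, p), m ∘ q), m ∘ m ∘ p ∘ r(p, q, q) ∘ r(r(q, m, m), m ∘ m ∘ q ∘ q, r(m, p, q)))

Answer: no — r(neg(r(m ∘ q, m ∘ p, m ∘ m ∘ p ∘ p)), r(p ∘ q, r(q, q, m), r(q, p, m)) ∘ r(r(m, q, p), r(m, m, p), m ∘ q), m ∘ m ∘ p ∘ r(p, p, q) ∘ r(r(q, m, m), m ∘ m ∘ q ∘ q, r(m, p, q))) vs r(neg(r(m ∘ q, m ∘ p, m ∘ m ∘ p ∘ p)), r(p ∘ q, r(q, q, m), r(q, p, m)) ∘ r(r(m, q, p), r(m, m, p), m ∘ q), m ∘ m ∘ p ∘ r(p, q, q) ∘ r(r(q, m, m), m ∘ m ∘ q ∘ q, r(m, p, q)))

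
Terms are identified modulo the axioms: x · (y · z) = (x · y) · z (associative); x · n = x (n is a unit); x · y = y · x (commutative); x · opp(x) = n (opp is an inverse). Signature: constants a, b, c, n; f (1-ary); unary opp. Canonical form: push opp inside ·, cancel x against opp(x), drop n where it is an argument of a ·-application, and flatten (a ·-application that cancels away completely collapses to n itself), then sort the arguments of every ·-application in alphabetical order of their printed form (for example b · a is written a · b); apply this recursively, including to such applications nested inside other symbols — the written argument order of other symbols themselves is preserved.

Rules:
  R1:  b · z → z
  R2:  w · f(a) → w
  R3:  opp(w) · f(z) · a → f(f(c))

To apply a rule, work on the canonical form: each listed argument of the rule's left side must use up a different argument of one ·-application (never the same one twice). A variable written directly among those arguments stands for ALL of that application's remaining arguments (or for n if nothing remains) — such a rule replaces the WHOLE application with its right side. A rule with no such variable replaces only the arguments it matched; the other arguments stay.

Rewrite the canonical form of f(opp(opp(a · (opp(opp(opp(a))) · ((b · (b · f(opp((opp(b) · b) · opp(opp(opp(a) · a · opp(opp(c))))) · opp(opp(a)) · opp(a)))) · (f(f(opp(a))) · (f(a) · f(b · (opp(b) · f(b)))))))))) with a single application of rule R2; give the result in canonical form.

Canonical form:  f(b · b · f(a) · f(f(b)) · f(f(opp(a))) · f(opp(c)))
R2 matches:  uses f(a);  w := b · b · f(f(b)) · f(f(opp(a))) · f(opp(c))
The variable takes the whole remainder — replace the entire application.
New term:  f(b · b · f(f(b)) · f(f(opp(a))) · f(opp(c)))

Answer: f(b · b · f(f(b)) · f(f(opp(a))) · f(opp(c)))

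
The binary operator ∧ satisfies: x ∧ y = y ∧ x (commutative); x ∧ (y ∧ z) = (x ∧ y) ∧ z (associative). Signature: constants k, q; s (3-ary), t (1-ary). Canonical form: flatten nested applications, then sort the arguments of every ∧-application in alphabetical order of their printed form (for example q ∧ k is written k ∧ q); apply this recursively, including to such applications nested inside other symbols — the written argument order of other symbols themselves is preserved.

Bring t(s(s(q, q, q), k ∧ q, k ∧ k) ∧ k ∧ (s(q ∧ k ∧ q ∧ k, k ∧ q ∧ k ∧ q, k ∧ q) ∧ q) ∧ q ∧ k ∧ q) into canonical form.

Focus inside:  s(s(q, q, q), k ∧ q, k ∧ k) ∧ k ∧ (s(q ∧ k ∧ q ∧ k, k ∧ q ∧ k ∧ q, k ∧ q) ∧ q) ∧ q ∧ k ∧ q
Un-nest:  s(s(q, q, q), k ∧ q, k ∧ k) ∧ k ∧ s(q ∧ k ∧ q ∧ k, k ∧ q ∧ k ∧ q, k ∧ q) ∧ q ∧ q ∧ k ∧ q
Simplify inside:  s(q ∧ k ∧ q ∧ k, k ∧ q ∧ k ∧ q, k ∧ q)  →  s(k ∧ k ∧ q ∧ q, k ∧ k ∧ q ∧ q, k ∧ q)
Sort:  k ∧ k ∧ q ∧ q ∧ q ∧ s(k ∧ k ∧ q ∧ q, k ∧ k ∧ q ∧ q, k ∧ q) ∧ s(s(q, q, q), k ∧ q, k ∧ k)
Reassemble:  t(k ∧ k ∧ q ∧ q ∧ q ∧ s(k ∧ k ∧ q ∧ q, k ∧ k ∧ q ∧ q, k ∧ q) ∧ s(s(q, q, q), k ∧ q, k ∧ k))

Answer: t(k ∧ k ∧ q ∧ q ∧ q ∧ s(k ∧ k ∧ q ∧ q, k ∧ k ∧ q ∧ q, k ∧ q) ∧ s(s(q, q, q), k ∧ q, k ∧ k))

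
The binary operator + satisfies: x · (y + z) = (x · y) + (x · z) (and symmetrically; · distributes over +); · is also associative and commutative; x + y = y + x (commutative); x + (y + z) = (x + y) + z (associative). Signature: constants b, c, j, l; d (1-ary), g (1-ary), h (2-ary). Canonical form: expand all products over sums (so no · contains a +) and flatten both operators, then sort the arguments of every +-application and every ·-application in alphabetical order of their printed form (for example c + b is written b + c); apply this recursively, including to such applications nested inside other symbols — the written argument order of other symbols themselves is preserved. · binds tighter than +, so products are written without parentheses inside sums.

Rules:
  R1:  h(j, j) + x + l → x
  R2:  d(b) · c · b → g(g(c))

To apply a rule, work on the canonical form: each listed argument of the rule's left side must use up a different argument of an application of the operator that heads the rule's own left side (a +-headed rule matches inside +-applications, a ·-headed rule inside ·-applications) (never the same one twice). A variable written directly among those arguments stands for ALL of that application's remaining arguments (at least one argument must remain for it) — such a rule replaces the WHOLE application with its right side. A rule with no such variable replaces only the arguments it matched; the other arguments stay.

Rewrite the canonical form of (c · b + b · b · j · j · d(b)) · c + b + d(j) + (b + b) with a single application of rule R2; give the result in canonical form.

Answer: b + b + b + b · c · c + b · g(g(c)) · j · j + d(j)

Derivation:
Canonical form:  b + b + b + b · b · c · d(b) · j · j + b · c · c + d(j)
Match R2:  consume b, c, d(b)
Result:  b + b + b + b · c · c + b · g(g(c)) · j · j + d(j)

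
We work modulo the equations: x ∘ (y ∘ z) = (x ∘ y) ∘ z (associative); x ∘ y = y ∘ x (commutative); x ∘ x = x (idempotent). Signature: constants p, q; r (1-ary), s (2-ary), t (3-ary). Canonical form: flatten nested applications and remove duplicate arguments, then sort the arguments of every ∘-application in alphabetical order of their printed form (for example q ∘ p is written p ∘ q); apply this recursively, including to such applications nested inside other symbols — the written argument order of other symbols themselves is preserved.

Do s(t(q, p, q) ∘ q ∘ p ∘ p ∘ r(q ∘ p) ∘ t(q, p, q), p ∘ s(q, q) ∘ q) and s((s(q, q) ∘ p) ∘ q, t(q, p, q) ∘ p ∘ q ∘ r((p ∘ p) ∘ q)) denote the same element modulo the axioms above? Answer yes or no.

Answer: no — s(p ∘ q ∘ r(p ∘ q) ∘ t(q, p, q), p ∘ q ∘ s(q, q)) vs s(p ∘ q ∘ s(q, q), p ∘ q ∘ r(p ∘ q) ∘ t(q, p, q))

Derivation:
Left:  s(t(q, p, q) ∘ q ∘ p ∘ p ∘ r(q ∘ p) ∘ t(q, p, q), p ∘ s(q, q) ∘ q)
  Focus inside:  t(q, p, q) ∘ q ∘ p ∘ p ∘ r(q ∘ p) ∘ t(q, p, q)
  Inside:  r(q ∘ p)  →  r(p ∘ q)
  Drop duplicates:  drop duplicate p, t(q, p, q)
  Sort arguments:  p ∘ q ∘ r(p ∘ q) ∘ t(q, p, q)
  Rebuild:  s(p ∘ q ∘ r(p ∘ q) ∘ t(q, p, q), p ∘ q ∘ s(q, q))
Right:  s((s(q, q) ∘ p) ∘ q, t(q, p, q) ∘ p ∘ q ∘ r((p ∘ p) ∘ q))
  Work inside:  t(q, p, q) ∘ p ∘ q ∘ r((p ∘ p) ∘ q)
  Canonicalize subterm:  r((p ∘ p) ∘ q)  →  r(p ∘ q)
  Sort:  p ∘ q ∘ r(p ∘ q) ∘ t(q, p, q)
  Put back:  s(p ∘ q ∘ s(q, q), p ∘ q ∘ r(p ∘ q) ∘ t(q, p, q))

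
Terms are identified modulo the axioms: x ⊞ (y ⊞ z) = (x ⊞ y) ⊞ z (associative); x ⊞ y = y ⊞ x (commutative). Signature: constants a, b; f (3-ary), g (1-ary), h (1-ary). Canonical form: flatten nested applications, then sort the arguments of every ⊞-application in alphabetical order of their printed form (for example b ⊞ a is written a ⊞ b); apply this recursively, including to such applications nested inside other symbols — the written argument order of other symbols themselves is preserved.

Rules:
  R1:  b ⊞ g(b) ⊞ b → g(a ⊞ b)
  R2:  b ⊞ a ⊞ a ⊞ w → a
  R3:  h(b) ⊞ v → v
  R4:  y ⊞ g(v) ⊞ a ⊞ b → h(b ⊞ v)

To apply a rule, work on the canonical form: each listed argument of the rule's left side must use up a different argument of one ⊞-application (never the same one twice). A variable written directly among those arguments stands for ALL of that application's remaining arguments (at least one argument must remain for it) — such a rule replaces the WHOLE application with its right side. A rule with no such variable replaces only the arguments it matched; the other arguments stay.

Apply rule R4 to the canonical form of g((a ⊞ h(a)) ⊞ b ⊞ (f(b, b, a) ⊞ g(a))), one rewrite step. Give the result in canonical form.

Canonical form:  g(a ⊞ b ⊞ f(b, b, a) ⊞ g(a) ⊞ h(a))
Apply R4:  consuming a, b, g(a);  v := a, y := f(b, b, a) ⊞ h(a)
Every leftover argument binds to the variable; the entire application is replaced.
Giving:  g(h(a ⊞ b))

Answer: g(h(a ⊞ b))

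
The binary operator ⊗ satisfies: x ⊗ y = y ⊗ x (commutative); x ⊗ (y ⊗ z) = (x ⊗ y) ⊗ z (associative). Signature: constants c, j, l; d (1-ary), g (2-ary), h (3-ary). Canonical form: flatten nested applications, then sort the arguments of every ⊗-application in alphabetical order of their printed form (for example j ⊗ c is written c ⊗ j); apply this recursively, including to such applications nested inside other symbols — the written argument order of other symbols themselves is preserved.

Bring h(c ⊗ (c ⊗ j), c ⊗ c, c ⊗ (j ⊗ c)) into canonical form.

Focus inside:  c ⊗ (j ⊗ c)
Un-nest:  c ⊗ j ⊗ c
Order the arguments:  c ⊗ c ⊗ j
Put back:  h(c ⊗ c ⊗ j, c ⊗ c, c ⊗ c ⊗ j)

Answer: h(c ⊗ c ⊗ j, c ⊗ c, c ⊗ c ⊗ j)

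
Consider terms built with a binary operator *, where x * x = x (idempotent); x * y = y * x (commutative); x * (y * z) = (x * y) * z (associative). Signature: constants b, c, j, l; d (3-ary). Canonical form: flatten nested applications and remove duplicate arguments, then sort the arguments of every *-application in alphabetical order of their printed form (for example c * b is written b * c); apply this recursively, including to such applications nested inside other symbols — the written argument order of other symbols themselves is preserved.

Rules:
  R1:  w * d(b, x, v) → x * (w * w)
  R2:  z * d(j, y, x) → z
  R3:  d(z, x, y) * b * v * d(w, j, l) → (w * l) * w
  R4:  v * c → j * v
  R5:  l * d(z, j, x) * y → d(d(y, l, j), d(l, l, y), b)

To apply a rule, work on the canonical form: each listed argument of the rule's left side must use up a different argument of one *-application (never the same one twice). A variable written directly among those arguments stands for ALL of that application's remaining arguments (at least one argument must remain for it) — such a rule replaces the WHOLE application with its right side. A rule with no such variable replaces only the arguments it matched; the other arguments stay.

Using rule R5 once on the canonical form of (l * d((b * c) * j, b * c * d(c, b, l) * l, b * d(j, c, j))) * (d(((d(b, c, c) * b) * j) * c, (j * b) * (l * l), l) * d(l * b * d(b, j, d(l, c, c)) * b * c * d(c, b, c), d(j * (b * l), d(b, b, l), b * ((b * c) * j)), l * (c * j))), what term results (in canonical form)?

Canonical form:  d(b * c * d(b, c, c) * j, b * j * l, l) * d(b * c * d(b, j, d(l, c, c)) * d(c, b, c) * l, d(b * j * l, d(b, b, l), b * c * j), c * j * l) * d(b * c * j, b * c * d(c, b, l) * l, b * d(j, c, j)) * l
R5 matches:  uses d(b, j, d(l, c, c)), l;  x := d(l, c, c), y := b * c * d(c, b, c), z := b
The extension variable absorbs all remaining arguments, so the whole application is rewritten.
Giving:  d(b * c * d(b, c, c) * j, b * j * l, l) * d(b * c * j, b * c * d(c, b, l) * l, b * d(j, c, j)) * d(d(d(b * c * d(c, b, c), l, j), d(l, l, b * c * d(c, b, c)), b), d(b * j * l, d(b, b, l), b * c * j), c * j * l) * l

Answer: d(b * c * d(b, c, c) * j, b * j * l, l) * d(b * c * j, b * c * d(c, b, l) * l, b * d(j, c, j)) * d(d(d(b * c * d(c, b, c), l, j), d(l, l, b * c * d(c, b, c)), b), d(b * j * l, d(b, b, l), b * c * j), c * j * l) * l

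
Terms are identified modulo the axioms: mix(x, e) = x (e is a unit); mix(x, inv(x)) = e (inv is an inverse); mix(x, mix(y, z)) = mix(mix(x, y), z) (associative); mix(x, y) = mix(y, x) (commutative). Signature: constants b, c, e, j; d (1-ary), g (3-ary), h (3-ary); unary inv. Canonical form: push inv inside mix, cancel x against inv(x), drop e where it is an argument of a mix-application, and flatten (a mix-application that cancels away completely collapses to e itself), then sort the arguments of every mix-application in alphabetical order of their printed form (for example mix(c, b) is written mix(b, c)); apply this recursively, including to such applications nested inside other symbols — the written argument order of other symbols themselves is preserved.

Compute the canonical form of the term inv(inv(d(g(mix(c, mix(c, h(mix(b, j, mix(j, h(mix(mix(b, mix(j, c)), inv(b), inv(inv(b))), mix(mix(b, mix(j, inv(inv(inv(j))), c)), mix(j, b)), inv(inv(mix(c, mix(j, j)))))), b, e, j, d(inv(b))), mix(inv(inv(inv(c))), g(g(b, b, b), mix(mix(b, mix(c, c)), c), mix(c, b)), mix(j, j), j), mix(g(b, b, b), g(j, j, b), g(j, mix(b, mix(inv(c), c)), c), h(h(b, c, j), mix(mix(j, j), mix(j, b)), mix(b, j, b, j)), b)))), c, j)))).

Push inv inside:  distribute inv over mix and collapse double inv
Collect:  d(g(mix(c, c, h(mix(b, b, d(inv(b)), h(mix(b, c, j), mix(b, b, c, j), mix(c, j, j)), j, j, j), mix(g(g(b, b, b), mix(b, c, c, c), mix(b, c)), inv(c), j, j, j), mix(b, g(b, b, b), g(j, b, c), g(j, j, b), h(h(b, c, j), mix(b, j, j, j), mix(b, b, j, j))))), c, j))

Answer: d(g(mix(c, c, h(mix(b, b, d(inv(b)), h(mix(b, c, j), mix(b, b, c, j), mix(c, j, j)), j, j, j), mix(g(g(b, b, b), mix(b, c, c, c), mix(b, c)), inv(c), j, j, j), mix(b, g(b, b, b), g(j, b, c), g(j, j, b), h(h(b, c, j), mix(b, j, j, j), mix(b, b, j, j))))), c, j))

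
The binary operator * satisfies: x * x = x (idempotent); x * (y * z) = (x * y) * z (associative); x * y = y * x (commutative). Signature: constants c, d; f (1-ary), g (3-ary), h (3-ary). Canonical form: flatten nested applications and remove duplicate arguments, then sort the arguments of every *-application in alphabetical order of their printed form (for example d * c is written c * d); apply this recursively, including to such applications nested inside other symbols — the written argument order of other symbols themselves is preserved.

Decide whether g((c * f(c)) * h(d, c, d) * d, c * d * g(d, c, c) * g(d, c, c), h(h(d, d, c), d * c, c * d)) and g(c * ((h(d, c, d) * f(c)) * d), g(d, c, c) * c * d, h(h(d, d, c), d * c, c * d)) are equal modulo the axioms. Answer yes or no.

Answer: yes — both canonical forms are g(c * d * f(c) * h(d, c, d), c * d * g(d, c, c), h(h(d, d, c), c * d, c * d))

Derivation:
Left:  g((c * f(c)) * h(d, c, d) * d, c * d * g(d, c, c) * g(d, c, c), h(h(d, d, c), d * c, c * d))
  Descend into:  c * d * g(d, c, c) * g(d, c, c)
  Drop duplicates:  drop duplicate g(d, c, c)
  Order the arguments:  c * d * g(d, c, c)
  Rebuild:  g(c * d * f(c) * h(d, c, d), c * d * g(d, c, c), h(h(d, d, c), c * d, c * d))
Right:  g(c * ((h(d, c, d) * f(c)) * d), g(d, c, c) * c * d, h(h(d, d, c), d * c, c * d))
  Descend into:  c * ((h(d, c, d) * f(c)) * d)
  Merge nested applications:  c * h(d, c, d) * f(c) * d
  Order the arguments:  c * d * f(c) * h(d, c, d)
  Rebuild:  g(c * d * f(c) * h(d, c, d), c * d * g(d, c, c), h(h(d, d, c), c * d, c * d))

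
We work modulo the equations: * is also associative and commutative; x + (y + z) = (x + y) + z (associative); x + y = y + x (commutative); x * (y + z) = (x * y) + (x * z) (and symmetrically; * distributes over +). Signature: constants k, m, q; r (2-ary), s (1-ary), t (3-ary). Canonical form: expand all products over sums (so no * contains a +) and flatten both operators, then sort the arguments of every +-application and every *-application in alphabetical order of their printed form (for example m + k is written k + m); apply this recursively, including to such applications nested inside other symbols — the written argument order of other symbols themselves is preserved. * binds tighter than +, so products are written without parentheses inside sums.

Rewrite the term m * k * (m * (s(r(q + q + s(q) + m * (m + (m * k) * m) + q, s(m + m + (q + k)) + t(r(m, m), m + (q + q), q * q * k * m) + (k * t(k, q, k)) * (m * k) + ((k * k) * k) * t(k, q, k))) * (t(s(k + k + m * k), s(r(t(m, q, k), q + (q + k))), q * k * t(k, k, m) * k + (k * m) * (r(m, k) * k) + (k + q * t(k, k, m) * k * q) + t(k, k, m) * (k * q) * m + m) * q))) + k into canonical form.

Expand:  k * m * m * q * s(r(k * m * m * m + m * m + q + q + q + s(q), k * k * k * t(k, q, k) + k * k * m * t(k, q, k) + s(k + m + m + q) + t(r(m, m), m + q + q, k * m * q * q))) * t(s(k + k + k * m), s(r(t(m, q, k), k + q + q)), k + k * k * m * r(m, k) + k * k * q * t(k, k, m) + k * m * q * t(k, k, m) + k * q * q * t(k, k, m) + m) + k
Order the arguments:  k + k * m * m * q * s(r(k * m * m * m + m * m + q + q + q + s(q), k * k * k * t(k, q, k) + k * k * m * t(k, q, k) + s(k + m + m + q) + t(r(m, m), m + q + q, k * m * q * q))) * t(s(k + k + k * m), s(r(t(m, q, k), k + q + q)), k + k * k * m * r(m, k) + k * k * q * t(k, k, m) + k * m * q * t(k, k, m) + k * q * q * t(k, k, m) + m)

Answer: k + k * m * m * q * s(r(k * m * m * m + m * m + q + q + q + s(q), k * k * k * t(k, q, k) + k * k * m * t(k, q, k) + s(k + m + m + q) + t(r(m, m), m + q + q, k * m * q * q))) * t(s(k + k + k * m), s(r(t(m, q, k), k + q + q)), k + k * k * m * r(m, k) + k * k * q * t(k, k, m) + k * m * q * t(k, k, m) + k * q * q * t(k, k, m) + m)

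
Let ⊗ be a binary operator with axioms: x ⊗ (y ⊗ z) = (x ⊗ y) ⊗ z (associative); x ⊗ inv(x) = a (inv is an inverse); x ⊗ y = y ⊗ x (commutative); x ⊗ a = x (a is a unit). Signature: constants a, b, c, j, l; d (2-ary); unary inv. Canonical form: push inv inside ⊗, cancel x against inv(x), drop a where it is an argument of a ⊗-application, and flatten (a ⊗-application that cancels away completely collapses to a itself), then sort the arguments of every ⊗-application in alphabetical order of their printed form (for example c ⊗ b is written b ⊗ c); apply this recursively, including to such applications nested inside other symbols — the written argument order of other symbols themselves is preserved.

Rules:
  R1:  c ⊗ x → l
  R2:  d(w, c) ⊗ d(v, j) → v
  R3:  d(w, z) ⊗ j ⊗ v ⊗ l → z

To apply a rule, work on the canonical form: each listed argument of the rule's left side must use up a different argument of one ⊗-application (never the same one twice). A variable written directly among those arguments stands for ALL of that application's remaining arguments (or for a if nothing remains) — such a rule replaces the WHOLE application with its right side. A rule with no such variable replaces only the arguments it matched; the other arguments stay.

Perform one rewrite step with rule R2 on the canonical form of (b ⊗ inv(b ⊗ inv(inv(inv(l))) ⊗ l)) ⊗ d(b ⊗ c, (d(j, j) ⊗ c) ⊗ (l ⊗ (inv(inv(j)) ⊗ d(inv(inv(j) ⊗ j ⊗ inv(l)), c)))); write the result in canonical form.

Answer: d(b ⊗ c, c ⊗ j ⊗ j ⊗ l)

Derivation:
Canonical form:  d(b ⊗ c, c ⊗ d(j, j) ⊗ d(l, c) ⊗ j ⊗ l)
Apply R2:  consuming d(j, j), d(l, c);  v := j, w := l
New term:  d(b ⊗ c, c ⊗ j ⊗ j ⊗ l)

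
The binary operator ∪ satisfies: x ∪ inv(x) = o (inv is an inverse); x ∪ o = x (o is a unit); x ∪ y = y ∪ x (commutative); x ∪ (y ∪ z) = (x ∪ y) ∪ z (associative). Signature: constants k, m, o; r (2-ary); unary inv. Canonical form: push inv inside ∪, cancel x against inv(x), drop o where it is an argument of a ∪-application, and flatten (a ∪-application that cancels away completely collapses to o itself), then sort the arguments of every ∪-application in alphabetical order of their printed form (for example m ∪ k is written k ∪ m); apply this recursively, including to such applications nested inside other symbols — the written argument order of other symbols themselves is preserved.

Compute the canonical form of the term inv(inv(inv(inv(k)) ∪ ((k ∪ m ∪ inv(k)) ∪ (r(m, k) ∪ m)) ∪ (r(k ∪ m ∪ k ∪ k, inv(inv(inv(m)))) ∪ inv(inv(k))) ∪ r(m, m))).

Answer: k ∪ k ∪ m ∪ m ∪ r(k ∪ k ∪ k ∪ m, inv(m)) ∪ r(m, k) ∪ r(m, m)

Derivation:
Push inv inside:  distribute inv over ∪ and collapse double inv
Combine occurrences:  k ∪ k ∪ m ∪ m ∪ r(m, k) ∪ r(k ∪ k ∪ k ∪ m, inv(m)) ∪ r(m, m)
Sort arguments:  k ∪ k ∪ m ∪ m ∪ r(k ∪ k ∪ k ∪ m, inv(m)) ∪ r(m, k) ∪ r(m, m)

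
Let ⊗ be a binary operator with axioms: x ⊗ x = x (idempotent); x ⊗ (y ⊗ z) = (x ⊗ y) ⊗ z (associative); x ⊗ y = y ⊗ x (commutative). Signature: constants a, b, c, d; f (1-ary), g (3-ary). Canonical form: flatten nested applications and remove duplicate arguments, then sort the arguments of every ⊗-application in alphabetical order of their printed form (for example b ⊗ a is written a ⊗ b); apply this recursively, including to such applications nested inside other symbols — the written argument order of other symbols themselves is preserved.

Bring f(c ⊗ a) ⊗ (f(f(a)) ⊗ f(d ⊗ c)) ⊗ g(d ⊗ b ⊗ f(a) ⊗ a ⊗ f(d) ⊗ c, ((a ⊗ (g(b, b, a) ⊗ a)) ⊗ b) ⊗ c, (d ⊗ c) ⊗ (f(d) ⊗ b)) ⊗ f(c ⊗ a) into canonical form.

Answer: f(a ⊗ c) ⊗ f(c ⊗ d) ⊗ f(f(a)) ⊗ g(a ⊗ b ⊗ c ⊗ d ⊗ f(a) ⊗ f(d), a ⊗ b ⊗ c ⊗ g(b, b, a), b ⊗ c ⊗ d ⊗ f(d))

Derivation:
Merge nested applications:  f(c ⊗ a) ⊗ f(f(a)) ⊗ f(d ⊗ c) ⊗ g(d ⊗ b ⊗ f(a) ⊗ a ⊗ f(d) ⊗ c, ((a ⊗ (g(b, b, a) ⊗ a)) ⊗ b) ⊗ c, (d ⊗ c) ⊗ (f(d) ⊗ b)) ⊗ f(c ⊗ a)
Simplify inside:  f(c ⊗ a)  →  f(a ⊗ c)
Simplify inside:  f(d ⊗ c)  →  f(c ⊗ d)
Canonicalize subterm:  g(d ⊗ b ⊗ f(a) ⊗ a ⊗ f(d) ⊗ c, ((a ⊗ (g(b, b, a) ⊗ a)) ⊗ b) ⊗ c, (d ⊗ c) ⊗ (f(d) ⊗ b))  →  g(a ⊗ b ⊗ c ⊗ d ⊗ f(a) ⊗ f(d), a ⊗ b ⊗ c ⊗ g(b, b, a), b ⊗ c ⊗ d ⊗ f(d))
Deduplicate:  drop duplicate f(a ⊗ c)
Sort:  f(a ⊗ c) ⊗ f(c ⊗ d) ⊗ f(f(a)) ⊗ g(a ⊗ b ⊗ c ⊗ d ⊗ f(a) ⊗ f(d), a ⊗ b ⊗ c ⊗ g(b, b, a), b ⊗ c ⊗ d ⊗ f(d))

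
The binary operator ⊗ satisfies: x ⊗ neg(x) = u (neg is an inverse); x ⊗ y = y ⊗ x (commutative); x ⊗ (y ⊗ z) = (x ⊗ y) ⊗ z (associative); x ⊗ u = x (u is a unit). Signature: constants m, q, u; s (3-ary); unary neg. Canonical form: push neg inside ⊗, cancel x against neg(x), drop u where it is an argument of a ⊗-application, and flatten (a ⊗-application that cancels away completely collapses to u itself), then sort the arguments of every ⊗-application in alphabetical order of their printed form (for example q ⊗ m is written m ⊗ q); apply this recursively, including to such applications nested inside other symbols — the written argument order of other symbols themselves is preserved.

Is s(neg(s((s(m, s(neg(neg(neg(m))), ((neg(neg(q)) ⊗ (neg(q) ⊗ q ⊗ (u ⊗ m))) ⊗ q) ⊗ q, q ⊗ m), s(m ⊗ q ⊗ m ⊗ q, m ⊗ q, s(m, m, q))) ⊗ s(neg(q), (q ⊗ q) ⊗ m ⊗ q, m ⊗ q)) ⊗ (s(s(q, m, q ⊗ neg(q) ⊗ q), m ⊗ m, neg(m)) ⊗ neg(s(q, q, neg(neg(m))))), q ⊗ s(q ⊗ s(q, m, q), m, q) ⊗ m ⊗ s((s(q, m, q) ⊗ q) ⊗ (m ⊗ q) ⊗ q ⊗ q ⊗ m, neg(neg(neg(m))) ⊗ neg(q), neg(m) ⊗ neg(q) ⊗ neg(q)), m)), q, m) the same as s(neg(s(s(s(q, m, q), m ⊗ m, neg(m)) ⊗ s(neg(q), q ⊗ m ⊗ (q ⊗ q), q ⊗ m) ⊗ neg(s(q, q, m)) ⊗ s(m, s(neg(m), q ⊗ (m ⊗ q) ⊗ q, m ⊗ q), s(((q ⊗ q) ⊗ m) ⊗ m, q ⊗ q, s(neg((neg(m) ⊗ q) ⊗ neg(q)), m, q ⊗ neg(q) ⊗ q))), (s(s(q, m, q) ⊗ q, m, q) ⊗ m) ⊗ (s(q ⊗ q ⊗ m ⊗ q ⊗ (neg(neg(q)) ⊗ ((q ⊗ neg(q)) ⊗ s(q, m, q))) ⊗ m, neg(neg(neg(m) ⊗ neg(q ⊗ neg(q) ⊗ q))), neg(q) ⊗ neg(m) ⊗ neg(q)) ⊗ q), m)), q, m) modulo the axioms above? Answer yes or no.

Left:  s(neg(s((s(m, s(neg(neg(neg(m))), ((neg(neg(q)) ⊗ (neg(q) ⊗ q ⊗ (u ⊗ m))) ⊗ q) ⊗ q, q ⊗ m), s(m ⊗ q ⊗ m ⊗ q, m ⊗ q, s(m, m, q))) ⊗ s(neg(q), (q ⊗ q) ⊗ m ⊗ q, m ⊗ q)) ⊗ (s(s(q, m, q ⊗ neg(q) ⊗ q), m ⊗ m, neg(m)) ⊗ neg(s(q, q, neg(neg(m))))), q ⊗ s(q ⊗ s(q, m, q), m, q) ⊗ m ⊗ s((s(q, m, q) ⊗ q) ⊗ (m ⊗ q) ⊗ q ⊗ q ⊗ m, neg(neg(neg(m))) ⊗ neg(q), neg(m) ⊗ neg(q) ⊗ neg(q)), m)), q, m)
  Focus inside:  (s(m, s(neg(neg(neg(m))), ((neg(neg(q)) ⊗ (neg(q) ⊗ q ⊗ (u ⊗ m))) ⊗ q) ⊗ q, q ⊗ m), s(m ⊗ q ⊗ m ⊗ q, m ⊗ q, s(m, m, q))) ⊗ s(neg(q), (q ⊗ q) ⊗ m ⊗ q, m ⊗ q)) ⊗ (s(s(q, m, q ⊗ neg(q) ⊗ q), m ⊗ m, neg(m)) ⊗ neg(s(q, q, neg(neg(m)))))
  Push neg inside:  distribute neg over ⊗ and collapse double neg
  Collect:  s(m, s(neg(m), m ⊗ q ⊗ q ⊗ q, m ⊗ q), s(m ⊗ m ⊗ q ⊗ q, m ⊗ q, s(m, m, q))) ⊗ s(neg(q), m ⊗ q ⊗ q ⊗ q, m ⊗ q) ⊗ s(s(q, m, q), m ⊗ m, neg(m)) ⊗ neg(s(q, q, m))
  Order the arguments:  neg(s(q, q, m)) ⊗ s(m, s(neg(m), m ⊗ q ⊗ q ⊗ q, m ⊗ q), s(m ⊗ m ⊗ q ⊗ q, m ⊗ q, s(m, m, q))) ⊗ s(neg(q), m ⊗ q ⊗ q ⊗ q, m ⊗ q) ⊗ s(s(q, m, q), m ⊗ m, neg(m))
  Reassemble:  s(neg(s(neg(s(q, q, m)) ⊗ s(m, s(neg(m), m ⊗ q ⊗ q ⊗ q, m ⊗ q), s(m ⊗ m ⊗ q ⊗ q, m ⊗ q, s(m, m, q))) ⊗ s(neg(q), m ⊗ q ⊗ q ⊗ q, m ⊗ q) ⊗ s(s(q, m, q), m ⊗ m, neg(m)), m ⊗ q ⊗ s(m ⊗ m ⊗ q ⊗ q ⊗ q ⊗ q ⊗ s(q, m, q), neg(m) ⊗ neg(q), neg(m) ⊗ neg(q) ⊗ neg(q)) ⊗ s(q ⊗ s(q, m, q), m, q), m)), q, m)
Right:  s(neg(s(s(s(q, m, q), m ⊗ m, neg(m)) ⊗ s(neg(q), q ⊗ m ⊗ (q ⊗ q), q ⊗ m) ⊗ neg(s(q, q, m)) ⊗ s(m, s(neg(m), q ⊗ (m ⊗ q) ⊗ q, m ⊗ q), s(((q ⊗ q) ⊗ m) ⊗ m, q ⊗ q, s(neg((neg(m) ⊗ q) ⊗ neg(q)), m, q ⊗ neg(q) ⊗ q))), (s(s(q, m, q) ⊗ q, m, q) ⊗ m) ⊗ (s(q ⊗ q ⊗ m ⊗ q ⊗ (neg(neg(q)) ⊗ ((q ⊗ neg(q)) ⊗ s(q, m, q))) ⊗ m, neg(neg(neg(m) ⊗ neg(q ⊗ neg(q) ⊗ q))), neg(q) ⊗ neg(m) ⊗ neg(q)) ⊗ q), m)), q, m)
  Work inside:  s(s(q, m, q), m ⊗ m, neg(m)) ⊗ s(neg(q), q ⊗ m ⊗ (q ⊗ q), q ⊗ m) ⊗ neg(s(q, q, m)) ⊗ s(m, s(neg(m), q ⊗ (m ⊗ q) ⊗ q, m ⊗ q), s(((q ⊗ q) ⊗ m) ⊗ m, q ⊗ q, s(neg((neg(m) ⊗ q) ⊗ neg(q)), m, q ⊗ neg(q) ⊗ q)))
  Push neg inside:  distribute neg over ⊗ and collapse double neg
  Collect:  s(s(q, m, q), m ⊗ m, neg(m)) ⊗ s(neg(q), m ⊗ q ⊗ q ⊗ q, m ⊗ q) ⊗ neg(s(q, q, m)) ⊗ s(m, s(neg(m), m ⊗ q ⊗ q ⊗ q, m ⊗ q), s(m ⊗ m ⊗ q ⊗ q, q ⊗ q, s(m, m, q)))
  Sort:  neg(s(q, q, m)) ⊗ s(m, s(neg(m), m ⊗ q ⊗ q ⊗ q, m ⊗ q), s(m ⊗ m ⊗ q ⊗ q, q ⊗ q, s(m, m, q))) ⊗ s(neg(q), m ⊗ q ⊗ q ⊗ q, m ⊗ q) ⊗ s(s(q, m, q), m ⊗ m, neg(m))
  Put back:  s(neg(s(neg(s(q, q, m)) ⊗ s(m, s(neg(m), m ⊗ q ⊗ q ⊗ q, m ⊗ q), s(m ⊗ m ⊗ q ⊗ q, q ⊗ q, s(m, m, q))) ⊗ s(neg(q), m ⊗ q ⊗ q ⊗ q, m ⊗ q) ⊗ s(s(q, m, q), m ⊗ m, neg(m)), m ⊗ q ⊗ s(m ⊗ m ⊗ q ⊗ q ⊗ q ⊗ q ⊗ s(q, m, q), neg(m) ⊗ neg(q), neg(m) ⊗ neg(q) ⊗ neg(q)) ⊗ s(q ⊗ s(q, m, q), m, q), m)), q, m)

Answer: no — s(neg(s(neg(s(q, q, m)) ⊗ s(m, s(neg(m), m ⊗ q ⊗ q ⊗ q, m ⊗ q), s(m ⊗ m ⊗ q ⊗ q, m ⊗ q, s(m, m, q))) ⊗ s(neg(q), m ⊗ q ⊗ q ⊗ q, m ⊗ q) ⊗ s(s(q, m, q), m ⊗ m, neg(m)), m ⊗ q ⊗ s(m ⊗ m ⊗ q ⊗ q ⊗ q ⊗ q ⊗ s(q, m, q), neg(m) ⊗ neg(q), neg(m) ⊗ neg(q) ⊗ neg(q)) ⊗ s(q ⊗ s(q, m, q), m, q), m)), q, m) vs s(neg(s(neg(s(q, q, m)) ⊗ s(m, s(neg(m), m ⊗ q ⊗ q ⊗ q, m ⊗ q), s(m ⊗ m ⊗ q ⊗ q, q ⊗ q, s(m, m, q))) ⊗ s(neg(q), m ⊗ q ⊗ q ⊗ q, m ⊗ q) ⊗ s(s(q, m, q), m ⊗ m, neg(m)), m ⊗ q ⊗ s(m ⊗ m ⊗ q ⊗ q ⊗ q ⊗ q ⊗ s(q, m, q), neg(m) ⊗ neg(q), neg(m) ⊗ neg(q) ⊗ neg(q)) ⊗ s(q ⊗ s(q, m, q), m, q), m)), q, m)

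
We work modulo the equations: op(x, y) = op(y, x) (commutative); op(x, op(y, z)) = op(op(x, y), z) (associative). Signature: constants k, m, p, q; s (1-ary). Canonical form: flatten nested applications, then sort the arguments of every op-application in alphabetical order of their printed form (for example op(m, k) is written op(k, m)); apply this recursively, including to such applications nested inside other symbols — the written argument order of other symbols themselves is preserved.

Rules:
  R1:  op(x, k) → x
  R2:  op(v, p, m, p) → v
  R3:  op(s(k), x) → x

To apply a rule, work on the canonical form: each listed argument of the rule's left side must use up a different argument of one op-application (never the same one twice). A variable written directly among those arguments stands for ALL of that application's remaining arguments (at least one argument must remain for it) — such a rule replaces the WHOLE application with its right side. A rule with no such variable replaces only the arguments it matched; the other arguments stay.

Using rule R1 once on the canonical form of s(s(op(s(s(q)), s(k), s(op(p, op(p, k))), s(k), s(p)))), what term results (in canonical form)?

Answer: s(s(op(s(k), s(k), s(op(p, p)), s(p), s(s(q)))))

Derivation:
Canonical form:  s(s(op(s(k), s(k), s(op(k, p, p)), s(p), s(s(q)))))
Match R1:  consume k;  x := op(p, p)
Every leftover argument binds to the variable; the entire application is replaced.
Result:  s(s(op(s(k), s(k), s(op(p, p)), s(p), s(s(q)))))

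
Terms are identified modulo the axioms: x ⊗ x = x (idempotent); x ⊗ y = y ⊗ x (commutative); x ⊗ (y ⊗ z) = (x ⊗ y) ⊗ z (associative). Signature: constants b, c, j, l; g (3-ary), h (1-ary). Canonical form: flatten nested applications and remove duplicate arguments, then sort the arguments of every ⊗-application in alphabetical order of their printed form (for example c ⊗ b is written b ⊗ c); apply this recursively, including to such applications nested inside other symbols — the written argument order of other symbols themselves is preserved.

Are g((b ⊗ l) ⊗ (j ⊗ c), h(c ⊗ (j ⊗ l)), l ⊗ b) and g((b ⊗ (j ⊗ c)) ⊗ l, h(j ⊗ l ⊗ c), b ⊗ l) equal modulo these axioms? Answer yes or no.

Left:  g((b ⊗ l) ⊗ (j ⊗ c), h(c ⊗ (j ⊗ l)), l ⊗ b)
  Work inside:  (b ⊗ l) ⊗ (j ⊗ c)
  Un-nest:  b ⊗ l ⊗ j ⊗ c
  Sort arguments:  b ⊗ c ⊗ j ⊗ l
  Reassemble:  g(b ⊗ c ⊗ j ⊗ l, h(c ⊗ j ⊗ l), b ⊗ l)
Right:  g((b ⊗ (j ⊗ c)) ⊗ l, h(j ⊗ l ⊗ c), b ⊗ l)
  Work inside:  (b ⊗ (j ⊗ c)) ⊗ l
  Flatten:  b ⊗ j ⊗ c ⊗ l
  Order the arguments:  b ⊗ c ⊗ j ⊗ l
  Rebuild:  g(b ⊗ c ⊗ j ⊗ l, h(c ⊗ j ⊗ l), b ⊗ l)

Answer: yes — both canonical forms are g(b ⊗ c ⊗ j ⊗ l, h(c ⊗ j ⊗ l), b ⊗ l)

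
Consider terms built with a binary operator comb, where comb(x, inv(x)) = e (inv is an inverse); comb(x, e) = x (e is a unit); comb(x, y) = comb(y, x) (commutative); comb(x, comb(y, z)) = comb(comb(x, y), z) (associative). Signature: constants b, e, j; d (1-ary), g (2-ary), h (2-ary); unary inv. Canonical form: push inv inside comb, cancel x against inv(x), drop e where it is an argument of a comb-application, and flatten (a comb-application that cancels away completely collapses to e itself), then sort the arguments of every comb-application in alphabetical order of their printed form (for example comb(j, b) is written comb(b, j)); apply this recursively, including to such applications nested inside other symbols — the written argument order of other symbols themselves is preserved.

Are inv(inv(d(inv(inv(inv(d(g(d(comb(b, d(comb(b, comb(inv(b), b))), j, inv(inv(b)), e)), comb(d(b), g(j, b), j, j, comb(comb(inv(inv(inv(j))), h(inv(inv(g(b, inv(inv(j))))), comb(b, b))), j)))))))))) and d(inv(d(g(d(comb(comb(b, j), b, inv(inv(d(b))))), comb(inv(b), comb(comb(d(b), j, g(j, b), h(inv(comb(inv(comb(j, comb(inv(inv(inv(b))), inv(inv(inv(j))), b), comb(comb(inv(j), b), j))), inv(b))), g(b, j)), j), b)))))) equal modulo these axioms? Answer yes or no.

Answer: no — d(inv(d(g(d(comb(b, b, d(b), j)), comb(d(b), g(j, b), h(g(b, j), comb(b, b)), j, j))))) vs d(inv(d(g(d(comb(b, b, d(b), j)), comb(d(b), g(j, b), h(comb(b, b), g(b, j)), j, j)))))

Derivation:
Left:  inv(inv(d(inv(inv(inv(d(g(d(comb(b, d(comb(b, comb(inv(b), b))), j, inv(inv(b)), e)), comb(d(b), g(j, b), j, j, comb(comb(inv(inv(inv(j))), h(inv(inv(g(b, inv(inv(j))))), comb(b, b))), j))))))))))
  Push inv inside:  distribute inv over comb and collapse double inv
  Combine occurrences:  d(inv(d(g(d(comb(b, b, d(b), j)), comb(d(b), g(j, b), h(g(b, j), comb(b, b)), j, j)))))
Right:  d(inv(d(g(d(comb(comb(b, j), b, inv(inv(d(b))))), comb(inv(b), comb(comb(d(b), j, g(j, b), h(inv(comb(inv(comb(j, comb(inv(inv(inv(b))), inv(inv(inv(j))), b), comb(comb(inv(j), b), j))), inv(b))), g(b, j)), j), b))))))
  Focus inside:  comb(inv(b), comb(comb(d(b), j, g(j, b), h(inv(comb(inv(comb(j, comb(inv(inv(inv(b))), inv(inv(inv(j))), b), comb(comb(inv(j), b), j))), inv(b))), g(b, j)), j), b))
  Push inv inside:  distribute inv over comb and collapse double inv
  Cancel:  b cancels
  Combine occurrences:  comb(d(b), j, j, g(j, b), h(comb(b, b), g(b, j)))
  Sort arguments:  comb(d(b), g(j, b), h(comb(b, b), g(b, j)), j, j)
  Put back:  d(inv(d(g(d(comb(b, b, d(b), j)), comb(d(b), g(j, b), h(comb(b, b), g(b, j)), j, j)))))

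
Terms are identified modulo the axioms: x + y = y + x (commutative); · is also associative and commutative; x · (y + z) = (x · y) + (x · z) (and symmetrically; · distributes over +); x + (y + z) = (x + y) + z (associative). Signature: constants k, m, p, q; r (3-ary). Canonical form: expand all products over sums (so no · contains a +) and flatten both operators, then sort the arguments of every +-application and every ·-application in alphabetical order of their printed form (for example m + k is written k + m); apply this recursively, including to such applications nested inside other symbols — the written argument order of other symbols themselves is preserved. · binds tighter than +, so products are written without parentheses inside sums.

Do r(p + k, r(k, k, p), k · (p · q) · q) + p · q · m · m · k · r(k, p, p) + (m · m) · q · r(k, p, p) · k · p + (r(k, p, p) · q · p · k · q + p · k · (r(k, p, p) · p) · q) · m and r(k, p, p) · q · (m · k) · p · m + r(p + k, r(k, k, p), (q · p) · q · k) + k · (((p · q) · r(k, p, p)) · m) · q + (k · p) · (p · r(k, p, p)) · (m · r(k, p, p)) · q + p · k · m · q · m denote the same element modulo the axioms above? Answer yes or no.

Left:  r(p + k, r(k, k, p), k · (p · q) · q) + p · q · m · m · k · r(k, p, p) + (m · m) · q · r(k, p, p) · k · p + (r(k, p, p) · q · p · k · q + p · k · (r(k, p, p) · p) · q) · m
  Distribute:  r(k + p, r(k, k, p), k · p · q · q) + k · m · m · p · q · r(k, p, p) + k · m · m · p · q · r(k, p, p) + k · m · p · q · q · r(k, p, p) + k · m · p · p · q · r(k, p, p)
  Order the arguments:  k · m · m · p · q · r(k, p, p) + k · m · m · p · q · r(k, p, p) + k · m · p · p · q · r(k, p, p) + k · m · p · q · q · r(k, p, p) + r(k + p, r(k, k, p), k · p · q · q)
Right:  r(k, p, p) · q · (m · k) · p · m + r(p + k, r(k, k, p), (q · p) · q · k) + k · (((p · q) · r(k, p, p)) · m) · q + (k · p) · (p · r(k, p, p)) · (m · r(k, p, p)) · q + p · k · m · q · m
  Flatten:  k · m · m · p · q · r(k, p, p) + r(k + p, r(k, k, p), k · p · q · q) + k · m · p · q · q · r(k, p, p) + k · m · p · p · q · r(k, p, p) · r(k, p, p) + k · m · m · p · q
  Sort:  k · m · m · p · q + k · m · m · p · q · r(k, p, p) + k · m · p · p · q · r(k, p, p) · r(k, p, p) + k · m · p · q · q · r(k, p, p) + r(k + p, r(k, k, p), k · p · q · q)

Answer: no — k · m · m · p · q · r(k, p, p) + k · m · m · p · q · r(k, p, p) + k · m · p · p · q · r(k, p, p) + k · m · p · q · q · r(k, p, p) + r(k + p, r(k, k, p), k · p · q · q) vs k · m · m · p · q + k · m · m · p · q · r(k, p, p) + k · m · p · p · q · r(k, p, p) · r(k, p, p) + k · m · p · q · q · r(k, p, p) + r(k + p, r(k, k, p), k · p · q · q)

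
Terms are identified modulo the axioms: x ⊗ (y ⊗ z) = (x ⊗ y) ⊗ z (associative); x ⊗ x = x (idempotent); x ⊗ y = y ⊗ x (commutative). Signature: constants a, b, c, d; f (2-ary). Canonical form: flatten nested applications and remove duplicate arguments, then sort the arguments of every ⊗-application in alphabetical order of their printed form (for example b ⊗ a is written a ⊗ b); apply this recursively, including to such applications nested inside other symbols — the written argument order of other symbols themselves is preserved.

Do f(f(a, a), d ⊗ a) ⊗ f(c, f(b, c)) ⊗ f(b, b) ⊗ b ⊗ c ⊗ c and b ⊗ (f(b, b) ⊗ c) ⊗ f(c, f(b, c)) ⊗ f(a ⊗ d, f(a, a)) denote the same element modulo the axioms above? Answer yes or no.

Left:  f(f(a, a), d ⊗ a) ⊗ f(c, f(b, c)) ⊗ f(b, b) ⊗ b ⊗ c ⊗ c
  Simplify inside:  f(f(a, a), d ⊗ a)  →  f(f(a, a), a ⊗ d)
  Deduplicate:  drop duplicate c
  Sort arguments:  b ⊗ c ⊗ f(b, b) ⊗ f(c, f(b, c)) ⊗ f(f(a, a), a ⊗ d)
Right:  b ⊗ (f(b, b) ⊗ c) ⊗ f(c, f(b, c)) ⊗ f(a ⊗ d, f(a, a))
  Flatten:  b ⊗ f(b, b) ⊗ c ⊗ f(c, f(b, c)) ⊗ f(a ⊗ d, f(a, a))
  Sort:  b ⊗ c ⊗ f(a ⊗ d, f(a, a)) ⊗ f(b, b) ⊗ f(c, f(b, c))

Answer: no — b ⊗ c ⊗ f(b, b) ⊗ f(c, f(b, c)) ⊗ f(f(a, a), a ⊗ d) vs b ⊗ c ⊗ f(a ⊗ d, f(a, a)) ⊗ f(b, b) ⊗ f(c, f(b, c))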